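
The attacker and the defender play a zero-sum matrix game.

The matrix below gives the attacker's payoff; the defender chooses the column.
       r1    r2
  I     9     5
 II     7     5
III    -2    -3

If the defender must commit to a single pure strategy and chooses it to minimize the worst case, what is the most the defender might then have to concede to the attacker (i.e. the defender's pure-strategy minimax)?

The worst case (largest entry) in each column is r1: 9, r2: 5.
The best (smallest) of these is 5.

5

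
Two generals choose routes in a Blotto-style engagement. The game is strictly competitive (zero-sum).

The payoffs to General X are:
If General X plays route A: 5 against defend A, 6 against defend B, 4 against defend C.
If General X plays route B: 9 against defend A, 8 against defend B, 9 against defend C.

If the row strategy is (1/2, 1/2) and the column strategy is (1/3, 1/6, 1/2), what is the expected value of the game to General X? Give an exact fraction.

Against (1/3, 1/6, 1/2), each row's expected payoff is route A: 14/3; route B: 53/6.
Taking the (1/2, 1/2)-weighted average: (1/2)·(14/3) + (1/2)·(53/6) = 27/4.

27/4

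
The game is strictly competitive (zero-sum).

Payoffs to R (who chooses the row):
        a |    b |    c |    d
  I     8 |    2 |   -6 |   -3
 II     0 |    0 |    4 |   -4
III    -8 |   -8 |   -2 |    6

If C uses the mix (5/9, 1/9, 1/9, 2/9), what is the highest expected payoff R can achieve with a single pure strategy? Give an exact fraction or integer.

I: (8)·(5/9) + (2)·(1/9) + (-6)·(1/9) + (-3)·(2/9) = 10/3.
II: (0)·(5/9) + (0)·(1/9) + (4)·(1/9) + (-4)·(2/9) = -4/9.
III: (-8)·(5/9) + (-8)·(1/9) + (-2)·(1/9) + (6)·(2/9) = -38/9.
The best pure response is I with expected payoff 10/3.

10/3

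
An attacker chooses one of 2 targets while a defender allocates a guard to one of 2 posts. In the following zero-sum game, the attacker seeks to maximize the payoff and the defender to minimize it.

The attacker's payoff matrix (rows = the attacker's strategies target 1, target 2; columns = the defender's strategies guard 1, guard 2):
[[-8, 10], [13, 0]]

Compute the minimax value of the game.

Row minima are -8 and 0, so the attacker's maximin is 0; column maxima are 13 and 10, so the defender's minimax is 10. These differ, so the equilibrium is in mixed strategies.
Let the attacker play target 1 with probability p. The defender is indifferent when −8p + 13(1−p) = 10p, giving p = 13/31.
Let the defender play guard 1 with probability q. The attacker is indifferent when −8q + 10(1−q) = 13q, giving q = 10/31.
The value is -8·(10/31) + (10)·(21/31) = 130/31.

130/31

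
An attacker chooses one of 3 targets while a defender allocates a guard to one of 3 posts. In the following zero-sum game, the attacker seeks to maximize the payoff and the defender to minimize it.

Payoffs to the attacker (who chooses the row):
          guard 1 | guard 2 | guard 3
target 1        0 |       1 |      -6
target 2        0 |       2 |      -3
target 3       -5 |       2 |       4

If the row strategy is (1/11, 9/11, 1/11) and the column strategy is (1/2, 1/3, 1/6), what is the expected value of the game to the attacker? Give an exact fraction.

-1/33

Against (1/2, 1/3, 1/6), each row's expected payoff is target 1: -2/3; target 2: 1/6; target 3: -7/6.
Taking the (1/11, 9/11, 1/11)-weighted average: (1/11)·(-2/3) + (9/11)·(1/6) + (1/11)·(-7/6) = -1/33.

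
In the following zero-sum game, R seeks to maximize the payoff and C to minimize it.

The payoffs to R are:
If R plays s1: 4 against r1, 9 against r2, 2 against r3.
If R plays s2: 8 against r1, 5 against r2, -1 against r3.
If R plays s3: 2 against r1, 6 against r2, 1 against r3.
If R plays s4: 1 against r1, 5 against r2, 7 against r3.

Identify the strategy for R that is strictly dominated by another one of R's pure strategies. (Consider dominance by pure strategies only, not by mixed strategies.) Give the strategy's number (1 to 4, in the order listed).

Compare s3 with s1: 4 > 2, 9 > 6, 2 > 1.
So s1 strictly dominates s3 for R; s3 is strictly dominated.

3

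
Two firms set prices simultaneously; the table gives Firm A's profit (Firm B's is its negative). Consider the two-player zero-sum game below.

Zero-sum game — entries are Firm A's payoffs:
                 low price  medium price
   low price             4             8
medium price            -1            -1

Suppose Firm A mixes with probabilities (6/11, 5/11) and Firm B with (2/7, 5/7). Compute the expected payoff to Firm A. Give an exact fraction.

Against (2/7, 5/7), each row's expected payoff is low price: 48/7; medium price: -1.
Taking the (6/11, 5/11)-weighted average: (6/11)·(48/7) + (5/11)·(-1) = 23/7.

23/7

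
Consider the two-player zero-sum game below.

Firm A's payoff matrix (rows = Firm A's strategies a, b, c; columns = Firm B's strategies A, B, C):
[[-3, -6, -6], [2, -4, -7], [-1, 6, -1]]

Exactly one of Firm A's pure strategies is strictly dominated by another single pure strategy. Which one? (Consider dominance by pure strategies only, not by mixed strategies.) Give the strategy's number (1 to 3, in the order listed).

1

Compare a with c: -1 > -3, 6 > -6, -1 > -6.
So c strictly dominates a for Firm A; a is strictly dominated.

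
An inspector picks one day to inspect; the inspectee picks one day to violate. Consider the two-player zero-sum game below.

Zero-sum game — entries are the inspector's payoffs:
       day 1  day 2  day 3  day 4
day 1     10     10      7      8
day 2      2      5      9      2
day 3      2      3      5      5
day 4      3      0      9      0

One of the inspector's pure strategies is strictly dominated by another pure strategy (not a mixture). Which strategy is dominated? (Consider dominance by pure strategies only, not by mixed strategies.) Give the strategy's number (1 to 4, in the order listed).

3

Compare day 3 with day 1: 10 > 2, 10 > 3, 7 > 5, 8 > 5.
So day 1 strictly dominates day 3 for the inspector; day 3 is strictly dominated.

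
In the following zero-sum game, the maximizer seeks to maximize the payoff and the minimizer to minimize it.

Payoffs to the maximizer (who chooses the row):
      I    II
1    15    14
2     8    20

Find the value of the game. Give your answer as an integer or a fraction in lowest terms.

Row minima are 14 and 8, so the maximizer's maximin is 14; column maxima are 15 and 20, so the minimizer's minimax is 15. These differ, so the equilibrium is in mixed strategies.
Let the maximizer play 1 with probability p. The minimizer is indifferent when 15p + 8(1−p) = 14p + 20(1−p), giving p = 12/13.
Let the minimizer play I with probability q. The maximizer is indifferent when 15q + 14(1−q) = 8q + 20(1−q), giving q = 6/13.
The value is 15·(6/13) + (14)·(7/13) = 188/13.

188/13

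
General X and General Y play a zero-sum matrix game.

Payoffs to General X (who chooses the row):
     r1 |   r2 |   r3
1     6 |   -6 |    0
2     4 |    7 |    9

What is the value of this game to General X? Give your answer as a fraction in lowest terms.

Column r3 is strictly dominated by r2 for General Y (it gives General X more in every row).
The remaining 2×2 game on (1, 2) × (r1, r2) has no saddle point. Let General X play 1 with probability p; indifference gives 6p + 4(1−p) = −6p + 7(1−p), so p = 1/5.
Similarly General Y's optimal q on r1 is 13/15, and the value is 6·(13/15) + (-6)·(2/15) = 22/5.

22/5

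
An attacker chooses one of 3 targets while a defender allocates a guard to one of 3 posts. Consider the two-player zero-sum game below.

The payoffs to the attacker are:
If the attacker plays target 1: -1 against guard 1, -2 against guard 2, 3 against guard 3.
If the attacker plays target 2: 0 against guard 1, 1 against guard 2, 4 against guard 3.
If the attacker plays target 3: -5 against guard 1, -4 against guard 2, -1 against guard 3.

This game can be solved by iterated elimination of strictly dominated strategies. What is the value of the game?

Row target 3 is strictly dominated by row target 1 (-1>-5, -2>-4, 3>-1); eliminate target 3.
Row target 1 is strictly dominated by row target 2 (0>-1, 1>-2, 4>3); eliminate target 1.
Column guard 2 is strictly dominated by guard 1 for the defender (0<1); eliminate guard 2.
Column guard 3 is strictly dominated by guard 1 for the defender (0<4); eliminate guard 3.
Only (target 2, guard 1) remains, with payoff 0.

0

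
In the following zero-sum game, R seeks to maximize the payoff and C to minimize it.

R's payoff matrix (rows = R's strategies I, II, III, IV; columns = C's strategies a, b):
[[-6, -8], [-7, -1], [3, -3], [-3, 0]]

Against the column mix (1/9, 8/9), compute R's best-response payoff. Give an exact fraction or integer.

I: (-6)·(1/9) + (-8)·(8/9) = -70/9.
II: (-7)·(1/9) + (-1)·(8/9) = -5/3.
III: (3)·(1/9) + (-3)·(8/9) = -7/3.
IV: (-3)·(1/9) + (0)·(8/9) = -1/3.
The best pure response is IV with expected payoff -1/3.

-1/3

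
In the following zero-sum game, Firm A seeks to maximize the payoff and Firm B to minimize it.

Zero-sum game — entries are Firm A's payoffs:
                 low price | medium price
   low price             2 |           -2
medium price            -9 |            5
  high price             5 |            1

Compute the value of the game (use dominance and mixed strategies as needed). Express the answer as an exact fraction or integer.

17/9

Row low price is strictly dominated by row high price, so Firm A never plays it.
The remaining 2×2 game on (medium price, high price) × (low price, medium price) has no saddle point. Let Firm A play medium price with probability p; indifference gives −9p + 5(1−p) = 5p + (1−p), so p = 2/9.
Similarly Firm B's optimal q on low price is 2/9, and the value is -9·(2/9) + (5)·(7/9) = 17/9.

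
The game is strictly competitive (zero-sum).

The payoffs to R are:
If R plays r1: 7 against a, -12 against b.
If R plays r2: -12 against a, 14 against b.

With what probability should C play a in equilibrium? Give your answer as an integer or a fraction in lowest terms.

26/45

Row minima are -12 and -12, so R's maximin is -12; column maxima are 7 and 14, so C's minimax is 7. These differ, so the equilibrium is in mixed strategies.
Let C play a with probability q. R is indifferent when 7q − 12(1−q) = −12q + 14(1−q), giving q = 26/45.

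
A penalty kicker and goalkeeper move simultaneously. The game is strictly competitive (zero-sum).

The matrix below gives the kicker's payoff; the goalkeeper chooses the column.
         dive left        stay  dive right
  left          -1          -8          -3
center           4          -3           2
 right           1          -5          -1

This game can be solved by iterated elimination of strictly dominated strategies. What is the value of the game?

-3

Row left is strictly dominated by row center (4>-1, -3>-8, 2>-3); eliminate left.
Row right is strictly dominated by row center (4>1, -3>-5, 2>-1); eliminate right.
Column dive right is strictly dominated by stay for the goalkeeper (-3<2); eliminate dive right.
Column dive left is strictly dominated by stay for the goalkeeper (-3<4); eliminate dive left.
Only (center, stay) remains, with payoff -3.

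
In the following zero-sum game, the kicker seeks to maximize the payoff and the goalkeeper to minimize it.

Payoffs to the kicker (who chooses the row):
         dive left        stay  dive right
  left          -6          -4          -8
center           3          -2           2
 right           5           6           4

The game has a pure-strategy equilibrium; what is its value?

Row minima: -8, -2, 4 → the kicker's maximin is 4.
Column maxima: 5, 6, 4 → the goalkeeper's minimax is 4.
They coincide at (right, dive right), so the value is 4.

4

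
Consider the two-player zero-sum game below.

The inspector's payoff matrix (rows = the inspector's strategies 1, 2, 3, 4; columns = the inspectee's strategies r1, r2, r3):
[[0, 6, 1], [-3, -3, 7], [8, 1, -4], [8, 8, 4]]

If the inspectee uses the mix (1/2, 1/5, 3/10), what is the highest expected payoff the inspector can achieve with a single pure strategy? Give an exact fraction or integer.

1: (0)·(1/2) + (6)·(1/5) + (1)·(3/10) = 3/2.
2: (-3)·(1/2) + (-3)·(1/5) + (7)·(3/10) = 0.
3: (8)·(1/2) + (1)·(1/5) + (-4)·(3/10) = 3.
4: (8)·(1/2) + (8)·(1/5) + (4)·(3/10) = 34/5.
The best pure response is 4 with expected payoff 34/5.

34/5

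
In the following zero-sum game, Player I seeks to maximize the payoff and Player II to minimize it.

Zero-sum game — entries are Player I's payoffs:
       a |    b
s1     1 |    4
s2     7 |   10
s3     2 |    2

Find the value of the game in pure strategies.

Row minima: 1, 7, 2 → Player I's maximin is 7.
Column maxima: 7, 10 → Player II's minimax is 7.
They coincide at (s2, a), so the value is 7.

7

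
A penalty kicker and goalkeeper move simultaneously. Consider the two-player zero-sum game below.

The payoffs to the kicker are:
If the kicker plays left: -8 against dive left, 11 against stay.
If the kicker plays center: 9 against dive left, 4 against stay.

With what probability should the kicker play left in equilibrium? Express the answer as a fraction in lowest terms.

5/24

Row minima are -8 and 4, so the kicker's maximin is 4; column maxima are 9 and 11, so the goalkeeper's minimax is 9. These differ, so the equilibrium is in mixed strategies.
Let the kicker play left with probability p. The goalkeeper is indifferent when −8p + 9(1−p) = 11p + 4(1−p), giving p = 5/24.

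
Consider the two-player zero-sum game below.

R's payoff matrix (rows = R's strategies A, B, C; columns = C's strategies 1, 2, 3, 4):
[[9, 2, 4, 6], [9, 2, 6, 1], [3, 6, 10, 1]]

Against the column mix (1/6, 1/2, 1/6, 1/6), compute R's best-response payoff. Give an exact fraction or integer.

A: (9)·(1/6) + (2)·(1/2) + (4)·(1/6) + (6)·(1/6) = 25/6.
B: (9)·(1/6) + (2)·(1/2) + (6)·(1/6) + (1)·(1/6) = 11/3.
C: (3)·(1/6) + (6)·(1/2) + (10)·(1/6) + (1)·(1/6) = 16/3.
The best pure response is C with expected payoff 16/3.

16/3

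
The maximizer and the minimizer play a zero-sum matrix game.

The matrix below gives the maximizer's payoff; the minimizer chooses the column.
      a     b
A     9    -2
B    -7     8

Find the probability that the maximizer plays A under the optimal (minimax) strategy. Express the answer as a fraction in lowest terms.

15/26

Row minima are -2 and -7, so the maximizer's maximin is -2; column maxima are 9 and 8, so the minimizer's minimax is 8. These differ, so the equilibrium is in mixed strategies.
Let the maximizer play A with probability p. The minimizer is indifferent when 9p − 7(1−p) = −2p + 8(1−p), giving p = 15/26.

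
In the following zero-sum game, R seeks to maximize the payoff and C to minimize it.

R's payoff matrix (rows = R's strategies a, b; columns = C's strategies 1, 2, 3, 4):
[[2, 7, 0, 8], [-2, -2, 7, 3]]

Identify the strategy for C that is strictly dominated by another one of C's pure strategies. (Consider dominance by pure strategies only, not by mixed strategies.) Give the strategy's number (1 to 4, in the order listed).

4

C prefers columns that give R less. Compare 4 with 1: 2 < 8, -2 < 3.
So 1 strictly dominates 4 for C; 4 is strictly dominated.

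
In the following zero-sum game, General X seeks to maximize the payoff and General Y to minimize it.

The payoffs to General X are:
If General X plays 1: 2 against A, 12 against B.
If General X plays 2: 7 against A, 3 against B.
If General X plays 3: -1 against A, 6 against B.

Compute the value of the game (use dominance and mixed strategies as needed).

Row 3 is strictly dominated by row 1, so General X never plays it.
The remaining 2×2 game on (1, 2) × (A, B) has no saddle point. Let General X play 1 with probability p; indifference gives 2p + 7(1−p) = 12p + 3(1−p), so p = 2/7.
Similarly General Y's optimal q on A is 9/14, and the value is 2·(9/14) + (12)·(5/14) = 39/7.

39/7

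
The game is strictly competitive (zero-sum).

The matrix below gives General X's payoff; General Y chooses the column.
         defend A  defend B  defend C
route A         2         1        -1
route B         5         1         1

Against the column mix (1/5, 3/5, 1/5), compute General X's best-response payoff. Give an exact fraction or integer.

9/5

route A: (2)·(1/5) + (1)·(3/5) + (-1)·(1/5) = 4/5.
route B: (5)·(1/5) + (1)·(3/5) + (1)·(1/5) = 9/5.
The best pure response is route B with expected payoff 9/5.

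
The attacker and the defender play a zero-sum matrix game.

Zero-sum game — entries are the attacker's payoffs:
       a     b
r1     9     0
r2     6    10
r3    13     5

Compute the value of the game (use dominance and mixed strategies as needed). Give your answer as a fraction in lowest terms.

Row r1 is strictly dominated by row r3, so the attacker never plays it.
The remaining 2×2 game on (r2, r3) × (a, b) has no saddle point. Let the attacker play r2 with probability p; indifference gives 6p + 13(1−p) = 10p + 5(1−p), so p = 2/3.
Similarly the defender's optimal q on a is 5/12, and the value is 6·(5/12) + (10)·(7/12) = 25/3.

25/3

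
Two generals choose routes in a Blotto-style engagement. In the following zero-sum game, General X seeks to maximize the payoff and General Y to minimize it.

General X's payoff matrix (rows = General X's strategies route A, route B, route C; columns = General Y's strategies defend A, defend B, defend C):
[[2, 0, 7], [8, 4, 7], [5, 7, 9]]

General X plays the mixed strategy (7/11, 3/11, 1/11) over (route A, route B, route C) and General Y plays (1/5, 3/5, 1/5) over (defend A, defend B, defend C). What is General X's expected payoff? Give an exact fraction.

Against (1/5, 3/5, 1/5), each row's expected payoff is route A: 9/5; route B: 27/5; route C: 7.
Taking the (7/11, 3/11, 1/11)-weighted average: (7/11)·(9/5) + (3/11)·(27/5) + (1/11)·(7) = 179/55.

179/55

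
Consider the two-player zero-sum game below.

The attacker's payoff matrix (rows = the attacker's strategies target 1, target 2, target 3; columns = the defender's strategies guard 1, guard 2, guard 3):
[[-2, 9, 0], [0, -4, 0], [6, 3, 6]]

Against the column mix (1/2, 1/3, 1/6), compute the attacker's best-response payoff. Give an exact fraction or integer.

target 1: (-2)·(1/2) + (9)·(1/3) + (0)·(1/6) = 2.
target 2: (0)·(1/2) + (-4)·(1/3) + (0)·(1/6) = -4/3.
target 3: (6)·(1/2) + (3)·(1/3) + (6)·(1/6) = 5.
The best pure response is target 3 with expected payoff 5.

5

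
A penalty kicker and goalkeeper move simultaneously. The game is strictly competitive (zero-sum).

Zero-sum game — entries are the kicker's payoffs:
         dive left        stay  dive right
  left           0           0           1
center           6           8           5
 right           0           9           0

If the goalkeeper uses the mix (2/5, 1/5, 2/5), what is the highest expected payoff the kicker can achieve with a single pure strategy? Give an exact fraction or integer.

6

left: (0)·(2/5) + (0)·(1/5) + (1)·(2/5) = 2/5.
center: (6)·(2/5) + (8)·(1/5) + (5)·(2/5) = 6.
right: (0)·(2/5) + (9)·(1/5) + (0)·(2/5) = 9/5.
The best pure response is center with expected payoff 6.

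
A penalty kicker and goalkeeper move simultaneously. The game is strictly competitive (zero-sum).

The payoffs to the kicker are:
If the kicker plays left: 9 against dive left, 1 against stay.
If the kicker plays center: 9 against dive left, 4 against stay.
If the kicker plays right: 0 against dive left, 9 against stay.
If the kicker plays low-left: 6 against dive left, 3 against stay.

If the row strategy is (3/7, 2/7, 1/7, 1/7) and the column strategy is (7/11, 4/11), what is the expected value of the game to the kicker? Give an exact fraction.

449/77

Against (7/11, 4/11), each row's expected payoff is left: 67/11; center: 79/11; right: 36/11; low-left: 54/11.
Taking the (3/7, 2/7, 1/7, 1/7)-weighted average: (3/7)·(67/11) + (2/7)·(79/11) + (1/7)·(36/11) + (1/7)·(54/11) = 449/77.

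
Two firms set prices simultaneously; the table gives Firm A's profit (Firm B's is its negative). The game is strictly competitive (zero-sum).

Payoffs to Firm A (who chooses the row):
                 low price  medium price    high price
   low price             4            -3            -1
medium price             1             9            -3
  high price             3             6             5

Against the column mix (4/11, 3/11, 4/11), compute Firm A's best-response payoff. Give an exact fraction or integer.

50/11

low price: (4)·(4/11) + (-3)·(3/11) + (-1)·(4/11) = 3/11.
medium price: (1)·(4/11) + (9)·(3/11) + (-3)·(4/11) = 19/11.
high price: (3)·(4/11) + (6)·(3/11) + (5)·(4/11) = 50/11.
The best pure response is high price with expected payoff 50/11.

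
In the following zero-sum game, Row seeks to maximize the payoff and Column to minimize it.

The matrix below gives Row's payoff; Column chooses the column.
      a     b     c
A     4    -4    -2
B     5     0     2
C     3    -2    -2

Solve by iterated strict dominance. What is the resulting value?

Column a is strictly dominated by b for Column (-4<4, 0<5, -2<3); eliminate a.
Row C is strictly dominated by row B (0>-2, 2>-2); eliminate C.
Column c is strictly dominated by b for Column (-4<-2, 0<2); eliminate c.
Row A is strictly dominated by row B (0>-4); eliminate A.
Only (B, b) remains, with payoff 0.

0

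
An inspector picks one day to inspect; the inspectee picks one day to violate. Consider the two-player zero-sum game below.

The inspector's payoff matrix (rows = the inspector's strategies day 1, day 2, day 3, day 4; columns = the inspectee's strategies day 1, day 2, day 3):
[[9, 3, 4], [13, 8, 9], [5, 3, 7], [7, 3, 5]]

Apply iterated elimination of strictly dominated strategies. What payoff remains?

8

Column day 3 is strictly dominated by day 2 for the inspectee (3<4, 8<9, 3<7, 3<5); eliminate day 3.
Column day 1 is strictly dominated by day 2 for the inspectee (3<9, 8<13, 3<5, 3<7); eliminate day 1.
Row day 3 is strictly dominated by row day 2 (8>3); eliminate day 3.
Row day 4 is strictly dominated by row day 2 (8>3); eliminate day 4.
Row day 1 is strictly dominated by row day 2 (8>3); eliminate day 1.
Only (day 2, day 2) remains, with payoff 8.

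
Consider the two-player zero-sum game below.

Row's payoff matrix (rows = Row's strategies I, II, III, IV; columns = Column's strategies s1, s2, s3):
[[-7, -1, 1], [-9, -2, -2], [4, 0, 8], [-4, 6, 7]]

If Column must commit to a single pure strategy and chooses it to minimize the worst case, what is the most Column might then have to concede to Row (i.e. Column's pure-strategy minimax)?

4

The worst case (largest entry) in each column is s1: 4, s2: 6, s3: 8.
The best (smallest) of these is 4.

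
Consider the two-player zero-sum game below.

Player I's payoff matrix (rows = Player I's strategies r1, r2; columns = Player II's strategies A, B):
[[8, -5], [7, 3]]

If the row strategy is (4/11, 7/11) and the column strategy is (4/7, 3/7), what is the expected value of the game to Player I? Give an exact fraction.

327/77

Against (4/7, 3/7), each row's expected payoff is r1: 17/7; r2: 37/7.
Taking the (4/11, 7/11)-weighted average: (4/11)·(17/7) + (7/11)·(37/7) = 327/77.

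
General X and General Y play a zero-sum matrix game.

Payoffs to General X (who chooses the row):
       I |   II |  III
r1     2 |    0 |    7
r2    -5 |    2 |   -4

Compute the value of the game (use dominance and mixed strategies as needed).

Column III is strictly dominated by I for General Y (it gives General X more in every row).
The remaining 2×2 game on (r1, r2) × (I, II) has no saddle point. Let General X play r1 with probability p; indifference gives 2p − 5(1−p) = 2(1−p), so p = 7/9.
Similarly General Y's optimal q on I is 2/9, and the value is 2·(2/9) + (0)·(7/9) = 4/9.

4/9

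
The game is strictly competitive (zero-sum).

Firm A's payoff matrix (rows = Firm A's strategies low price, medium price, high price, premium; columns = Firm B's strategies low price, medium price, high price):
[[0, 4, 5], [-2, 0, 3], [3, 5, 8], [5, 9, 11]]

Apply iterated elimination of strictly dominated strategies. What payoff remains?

5

Row low price is strictly dominated by row high price (3>0, 5>4, 8>5); eliminate low price.
Row medium price is strictly dominated by row high price (3>-2, 5>0, 8>3); eliminate medium price.
Column high price is strictly dominated by low price for Firm B (3<8, 5<11); eliminate high price.
Column medium price is strictly dominated by low price for Firm B (3<5, 5<9); eliminate medium price.
Row high price is strictly dominated by row premium (5>3); eliminate high price.
Only (premium, low price) remains, with payoff 5.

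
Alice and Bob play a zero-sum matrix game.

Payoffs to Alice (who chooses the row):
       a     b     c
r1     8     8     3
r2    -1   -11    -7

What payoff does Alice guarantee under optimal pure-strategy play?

3

Row minima: 3, -11 → Alice's maximin is 3.
Column maxima: 8, 8, 3 → Bob's minimax is 3.
They coincide at (r1, c), so the value is 3.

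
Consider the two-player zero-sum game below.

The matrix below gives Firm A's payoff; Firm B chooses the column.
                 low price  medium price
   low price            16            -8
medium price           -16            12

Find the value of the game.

16/13

Row minima are -8 and -16, so Firm A's maximin is -8; column maxima are 16 and 12, so Firm B's minimax is 12. These differ, so the equilibrium is in mixed strategies.
Let Firm A play low price with probability p. Firm B is indifferent when 16p − 16(1−p) = −8p + 12(1−p), giving p = 7/13.
Let Firm B play low price with probability q. Firm A is indifferent when 16q − 8(1−q) = −16q + 12(1−q), giving q = 5/13.
The value is 16·(5/13) + (-8)·(8/13) = 16/13.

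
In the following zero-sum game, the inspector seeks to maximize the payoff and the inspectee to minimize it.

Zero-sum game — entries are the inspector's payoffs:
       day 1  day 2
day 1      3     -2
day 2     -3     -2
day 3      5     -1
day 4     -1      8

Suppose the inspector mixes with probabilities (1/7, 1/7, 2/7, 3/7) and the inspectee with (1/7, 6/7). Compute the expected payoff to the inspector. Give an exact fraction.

Against (1/7, 6/7), each row's expected payoff is day 1: -9/7; day 2: -15/7; day 3: -1/7; day 4: 47/7.
Taking the (1/7, 1/7, 2/7, 3/7)-weighted average: (1/7)·(-9/7) + (1/7)·(-15/7) + (2/7)·(-1/7) + (3/7)·(47/7) = 115/49.

115/49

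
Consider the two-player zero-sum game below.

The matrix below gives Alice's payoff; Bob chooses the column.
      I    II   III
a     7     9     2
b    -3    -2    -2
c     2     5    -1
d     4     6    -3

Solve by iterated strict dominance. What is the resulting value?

Column II is strictly dominated by I for Bob (7<9, -3<-2, 2<5, 4<6); eliminate II.
Row b is strictly dominated by row a (7>-3, 2>-2); eliminate b.
Column I is strictly dominated by III for Bob (2<7, -1<2, -3<4); eliminate I.
Row d is strictly dominated by row a (2>-3); eliminate d.
Row c is strictly dominated by row a (2>-1); eliminate c.
Only (a, III) remains, with payoff 2.

2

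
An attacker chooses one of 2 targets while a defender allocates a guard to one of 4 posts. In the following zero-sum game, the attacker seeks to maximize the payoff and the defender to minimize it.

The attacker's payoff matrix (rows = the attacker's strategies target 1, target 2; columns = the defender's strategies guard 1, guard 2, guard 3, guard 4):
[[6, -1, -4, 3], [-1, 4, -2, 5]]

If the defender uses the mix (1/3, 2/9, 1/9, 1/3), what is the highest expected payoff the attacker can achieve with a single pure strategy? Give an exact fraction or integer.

7/3

target 1: (6)·(1/3) + (-1)·(2/9) + (-4)·(1/9) + (3)·(1/3) = 7/3.
target 2: (-1)·(1/3) + (4)·(2/9) + (-2)·(1/9) + (5)·(1/3) = 2.
The best pure response is target 1 with expected payoff 7/3.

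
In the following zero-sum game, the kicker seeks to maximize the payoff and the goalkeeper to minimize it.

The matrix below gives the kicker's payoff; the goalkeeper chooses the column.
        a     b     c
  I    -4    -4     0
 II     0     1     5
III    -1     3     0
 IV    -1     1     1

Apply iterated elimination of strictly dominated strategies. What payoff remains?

Row I is strictly dominated by row II (0>-4, 1>-4, 5>0); eliminate I.
Column c is strictly dominated by a for the goalkeeper (0<5, -1<0, -1<1); eliminate c.
Column b is strictly dominated by a for the goalkeeper (0<1, -1<3, -1<1); eliminate b.
Row III is strictly dominated by row II (0>-1); eliminate III.
Row IV is strictly dominated by row II (0>-1); eliminate IV.
Only (II, a) remains, with payoff 0.

0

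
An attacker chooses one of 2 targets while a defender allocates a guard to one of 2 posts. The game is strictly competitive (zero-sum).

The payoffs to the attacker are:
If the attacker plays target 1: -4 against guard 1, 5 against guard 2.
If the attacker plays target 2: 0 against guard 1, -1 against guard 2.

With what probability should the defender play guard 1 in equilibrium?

Row minima are -4 and -1, so the attacker's maximin is -1; column maxima are 0 and 5, so the defender's minimax is 0. These differ, so the equilibrium is in mixed strategies.
Let the defender play guard 1 with probability q. The attacker is indifferent when −4q + 5(1−q) = −(1−q), giving q = 3/5.

3/5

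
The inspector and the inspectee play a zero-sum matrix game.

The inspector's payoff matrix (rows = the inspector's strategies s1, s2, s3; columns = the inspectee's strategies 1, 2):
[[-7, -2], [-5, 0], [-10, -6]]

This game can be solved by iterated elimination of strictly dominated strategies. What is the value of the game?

-5

Row s1 is strictly dominated by row s2 (-5>-7, 0>-2); eliminate s1.
Column 2 is strictly dominated by 1 for the inspectee (-5<0, -10<-6); eliminate 2.
Row s3 is strictly dominated by row s2 (-5>-10); eliminate s3.
Only (s2, 1) remains, with payoff -5.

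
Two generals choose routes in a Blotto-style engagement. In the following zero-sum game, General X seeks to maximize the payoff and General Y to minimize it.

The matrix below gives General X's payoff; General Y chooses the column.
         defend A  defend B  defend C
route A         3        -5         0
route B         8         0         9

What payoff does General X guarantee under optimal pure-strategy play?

0

Row minima: -5, 0 → General X's maximin is 0.
Column maxima: 8, 0, 9 → General Y's minimax is 0.
They coincide at (route B, defend B), so the value is 0.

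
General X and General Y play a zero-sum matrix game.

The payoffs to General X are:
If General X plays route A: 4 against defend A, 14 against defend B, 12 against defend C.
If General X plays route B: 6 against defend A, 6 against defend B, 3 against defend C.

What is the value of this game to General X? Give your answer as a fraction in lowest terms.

Column defend B is strictly dominated by defend C for General Y (it gives General X more in every row).
The remaining 2×2 game on (route A, route B) × (defend A, defend C) has no saddle point. Let General X play route A with probability p; indifference gives 4p + 6(1−p) = 12p + 3(1−p), so p = 3/11.
Similarly General Y's optimal q on defend A is 9/11, and the value is 4·(9/11) + (12)·(2/11) = 60/11.

60/11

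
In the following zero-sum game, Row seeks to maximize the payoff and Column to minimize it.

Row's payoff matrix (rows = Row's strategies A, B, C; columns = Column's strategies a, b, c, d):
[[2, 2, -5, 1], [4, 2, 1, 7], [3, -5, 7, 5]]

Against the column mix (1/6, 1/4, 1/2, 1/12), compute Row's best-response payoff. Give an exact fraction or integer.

19/6

A: (2)·(1/6) + (2)·(1/4) + (-5)·(1/2) + (1)·(1/12) = -19/12.
B: (4)·(1/6) + (2)·(1/4) + (1)·(1/2) + (7)·(1/12) = 9/4.
C: (3)·(1/6) + (-5)·(1/4) + (7)·(1/2) + (5)·(1/12) = 19/6.
The best pure response is C with expected payoff 19/6.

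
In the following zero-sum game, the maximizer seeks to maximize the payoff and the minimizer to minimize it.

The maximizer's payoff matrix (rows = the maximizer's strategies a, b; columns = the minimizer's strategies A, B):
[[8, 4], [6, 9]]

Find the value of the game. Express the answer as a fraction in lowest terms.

48/7

Row minima are 4 and 6, so the maximizer's maximin is 6; column maxima are 8 and 9, so the minimizer's minimax is 8. These differ, so the equilibrium is in mixed strategies.
Let the maximizer play a with probability p. The minimizer is indifferent when 8p + 6(1−p) = 4p + 9(1−p), giving p = 3/7.
Let the minimizer play A with probability q. The maximizer is indifferent when 8q + 4(1−q) = 6q + 9(1−q), giving q = 5/7.
The value is 8·(5/7) + (4)·(2/7) = 48/7.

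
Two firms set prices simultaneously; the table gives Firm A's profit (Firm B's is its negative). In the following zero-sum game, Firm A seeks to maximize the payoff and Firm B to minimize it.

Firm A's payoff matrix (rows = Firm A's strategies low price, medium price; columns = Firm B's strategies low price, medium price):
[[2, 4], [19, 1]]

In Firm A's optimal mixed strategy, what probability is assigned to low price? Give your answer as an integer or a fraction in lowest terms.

9/10

Row minima are 2 and 1, so Firm A's maximin is 2; column maxima are 19 and 4, so Firm B's minimax is 4. These differ, so the equilibrium is in mixed strategies.
Let Firm A play low price with probability p. Firm B is indifferent when 2p + 19(1−p) = 4p + (1−p), giving p = 9/10.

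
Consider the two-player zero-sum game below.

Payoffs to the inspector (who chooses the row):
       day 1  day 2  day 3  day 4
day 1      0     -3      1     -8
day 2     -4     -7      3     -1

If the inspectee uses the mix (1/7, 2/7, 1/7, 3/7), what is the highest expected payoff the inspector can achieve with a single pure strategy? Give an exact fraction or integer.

day 1: (0)·(1/7) + (-3)·(2/7) + (1)·(1/7) + (-8)·(3/7) = -29/7.
day 2: (-4)·(1/7) + (-7)·(2/7) + (3)·(1/7) + (-1)·(3/7) = -18/7.
The best pure response is day 2 with expected payoff -18/7.

-18/7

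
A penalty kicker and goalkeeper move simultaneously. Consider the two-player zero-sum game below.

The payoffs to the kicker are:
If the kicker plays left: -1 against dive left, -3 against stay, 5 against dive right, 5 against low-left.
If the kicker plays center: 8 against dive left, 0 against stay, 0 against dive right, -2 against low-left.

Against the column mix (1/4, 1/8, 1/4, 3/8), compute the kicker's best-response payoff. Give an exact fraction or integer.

left: (-1)·(1/4) + (-3)·(1/8) + (5)·(1/4) + (5)·(3/8) = 5/2.
center: (8)·(1/4) + (0)·(1/8) + (0)·(1/4) + (-2)·(3/8) = 5/4.
The best pure response is left with expected payoff 5/2.

5/2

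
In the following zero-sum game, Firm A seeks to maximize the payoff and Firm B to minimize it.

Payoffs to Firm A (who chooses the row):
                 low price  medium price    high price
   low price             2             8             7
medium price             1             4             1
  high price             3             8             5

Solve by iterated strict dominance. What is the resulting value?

Row medium price is strictly dominated by row low price (2>1, 8>4, 7>1); eliminate medium price.
Column high price is strictly dominated by low price for Firm B (2<7, 3<5); eliminate high price.
Column medium price is strictly dominated by low price for Firm B (2<8, 3<8); eliminate medium price.
Row low price is strictly dominated by row high price (3>2); eliminate low price.
Only (high price, low price) remains, with payoff 3.

3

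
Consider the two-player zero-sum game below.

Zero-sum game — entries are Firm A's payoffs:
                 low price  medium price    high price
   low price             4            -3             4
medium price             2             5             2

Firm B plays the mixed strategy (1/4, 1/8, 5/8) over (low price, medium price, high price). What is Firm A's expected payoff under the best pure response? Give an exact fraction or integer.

25/8

low price: (4)·(1/4) + (-3)·(1/8) + (4)·(5/8) = 25/8.
medium price: (2)·(1/4) + (5)·(1/8) + (2)·(5/8) = 19/8.
The best pure response is low price with expected payoff 25/8.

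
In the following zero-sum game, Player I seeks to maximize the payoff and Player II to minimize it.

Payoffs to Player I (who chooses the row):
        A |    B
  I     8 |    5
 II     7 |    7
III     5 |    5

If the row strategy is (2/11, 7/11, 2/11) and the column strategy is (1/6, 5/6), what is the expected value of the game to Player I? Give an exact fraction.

Against (1/6, 5/6), each row's expected payoff is I: 11/2; II: 7; III: 5.
Taking the (2/11, 7/11, 2/11)-weighted average: (2/11)·(11/2) + (7/11)·(7) + (2/11)·(5) = 70/11.

70/11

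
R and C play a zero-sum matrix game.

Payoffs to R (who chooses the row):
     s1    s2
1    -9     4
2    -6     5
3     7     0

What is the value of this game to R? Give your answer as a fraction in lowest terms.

Row 1 is strictly dominated by row 2, so R never plays it.
The remaining 2×2 game on (2, 3) × (s1, s2) has no saddle point. Let R play 2 with probability p; indifference gives −6p + 7(1−p) = 5p, so p = 7/18.
Similarly C's optimal q on s1 is 5/18, and the value is -6·(5/18) + (5)·(13/18) = 35/18.

35/18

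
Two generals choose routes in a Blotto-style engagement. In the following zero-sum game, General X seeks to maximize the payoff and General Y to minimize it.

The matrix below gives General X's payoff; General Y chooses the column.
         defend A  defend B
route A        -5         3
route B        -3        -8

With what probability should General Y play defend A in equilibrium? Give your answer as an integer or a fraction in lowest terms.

11/13

Row minima are -5 and -8, so General X's maximin is -5; column maxima are -3 and 3, so General Y's minimax is -3. These differ, so the equilibrium is in mixed strategies.
Let General Y play defend A with probability q. General X is indifferent when −5q + 3(1−q) = −3q − 8(1−q), giving q = 11/13.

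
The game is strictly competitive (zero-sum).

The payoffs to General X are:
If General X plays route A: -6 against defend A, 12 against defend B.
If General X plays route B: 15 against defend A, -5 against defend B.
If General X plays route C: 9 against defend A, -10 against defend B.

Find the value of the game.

75/19

Row route C is strictly dominated by row route B, so General X never plays it.
The remaining 2×2 game on (route A, route B) × (defend A, defend B) has no saddle point. Let General X play route A with probability p; indifference gives −6p + 15(1−p) = 12p − 5(1−p), so p = 10/19.
Similarly General Y's optimal q on defend A is 17/38, and the value is -6·(17/38) + (12)·(21/38) = 75/19.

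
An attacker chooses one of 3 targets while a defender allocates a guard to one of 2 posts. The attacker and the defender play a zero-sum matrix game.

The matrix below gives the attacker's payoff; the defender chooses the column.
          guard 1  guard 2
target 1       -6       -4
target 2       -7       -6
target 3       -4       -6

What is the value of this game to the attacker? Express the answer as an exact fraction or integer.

-5

Row target 2 is strictly dominated by row target 1, so the attacker never plays it.
The remaining 2×2 game on (target 1, target 3) × (guard 1, guard 2) has no saddle point. Let the attacker play target 1 with probability p; indifference gives −6p − 4(1−p) = −4p − 6(1−p), so p = 1/2.
Similarly the defender's optimal q on guard 1 is 1/2, and the value is -6·(1/2) + (-4)·(1/2) = -5.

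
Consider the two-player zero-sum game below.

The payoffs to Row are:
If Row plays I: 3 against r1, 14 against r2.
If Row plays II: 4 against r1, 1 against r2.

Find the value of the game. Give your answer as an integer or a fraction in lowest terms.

53/14

Row minima are 3 and 1, so Row's maximin is 3; column maxima are 4 and 14, so Column's minimax is 4. These differ, so the equilibrium is in mixed strategies.
Let Row play I with probability p. Column is indifferent when 3p + 4(1−p) = 14p + (1−p), giving p = 3/14.
Let Column play r1 with probability q. Row is indifferent when 3q + 14(1−q) = 4q + (1−q), giving q = 13/14.
The value is 3·(13/14) + (14)·(1/14) = 53/14.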